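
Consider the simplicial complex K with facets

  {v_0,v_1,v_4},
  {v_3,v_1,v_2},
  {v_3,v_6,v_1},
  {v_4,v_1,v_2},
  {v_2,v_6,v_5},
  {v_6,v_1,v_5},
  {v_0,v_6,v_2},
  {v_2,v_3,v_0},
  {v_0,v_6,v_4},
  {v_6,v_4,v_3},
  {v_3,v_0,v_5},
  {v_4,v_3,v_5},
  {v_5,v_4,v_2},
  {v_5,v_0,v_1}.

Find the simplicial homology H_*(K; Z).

H_0 = Z,  H_1 = Z^2,  H_2 = Z.

Fix the vertex order v_0 < v_1 < v_2 < v_3 < v_4 < v_5 < v_6 and write every simplex with vertices in increasing order. Then dim K = 2 and the simplices of K are:

  0-simplices (7): [v_0], [v_1], [v_2], [v_3], [v_4], [v_5], [v_6]
  1-simplices (21): (21 of them)
  2-simplices (14): (14 of them)

so the chain groups are C_0 ≅ Z^7, C_1 ≅ Z^21, C_2 ≅ Z^14.

∂_1: C_1 → C_0 is given by ∂[p,q] = [q] − [p]. For instance
  ∂[v_1,v_2] = [v_2] − [v_1].
The resulting 7×21 matrix has rank 6, and its Smith normal form has invariant factors (1,1,1,1,1,1).

The boundary map ∂_2: C_2 → C_1 acts by ∂[p,q,r] = [q,r] − [p,r] + [p,q]. For instance
  ∂[v_2,v_4,v_5] = [v_4,v_5] − [v_2,v_5] + [v_2,v_4],
  ∂[v_3,v_4,v_6] = [v_4,v_6] − [v_3,v_6] + [v_3,v_4].
This gives a 21×14 integer matrix of rank 13; reducing to Smith normal form yields diagonal entries (1,1,1,1,1,1,1,1,1,1,1,1,1).

Now H_k = ker ∂_k / im ∂_{k+1}, so:

  H_0: rank C_0 − rank ∂_1 = 7 − 6 = 1, and the invariant factors of ∂_1 are all 1, so H_0 ≅ Z.
  H_1: rank ker ∂_1 − rank ∂_2 = (21 − 6) − 13 = 2, and the invariant factors of ∂_2 are all 1, so H_1 ≅ Z^2.
  H_2: rank ker ∂_2 − rank ∂_3 = (14 − 13) − 0 = 1, and there is no ∂_3, so H_2 ≅ Z.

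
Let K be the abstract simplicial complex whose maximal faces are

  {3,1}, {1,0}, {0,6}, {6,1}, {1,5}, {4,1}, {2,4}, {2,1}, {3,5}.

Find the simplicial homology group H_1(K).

H_1 ≅ Z^3.

Take the total order 0 < 1 < 2 < 3 < 4 < 5 < 6 on the vertex set. Then K (dimension 1) consists of the simplices:

  0-simplices (7): [0], [1], [2], [3], [4], [5], [6]
  1-simplices (9): [0,1], [0,6], [1,2], [1,3], [1,4], [1,5], [1,6], [2,4], [3,5]

so the chain groups are C_0 ≅ Z^7, C_1 ≅ Z^9.

Boundary ∂_1: C_1 → C_0 sends each edge [p,q] (with p < q) to q − p.
This gives a 7×9 integer matrix of rank 6; reducing to Smith normal form yields diagonal entries (1,1,1,1,1,1).

From H_k ≅ ker(∂_k) / im(∂_{k+1}) we obtain:

  H_1: rank ker ∂_1 − rank ∂_2 = (9 − 6) − 0 = 3, and there is no ∂_2, so H_1 = Z^3.

(K is a triangulation of a wedge of 3 circles.)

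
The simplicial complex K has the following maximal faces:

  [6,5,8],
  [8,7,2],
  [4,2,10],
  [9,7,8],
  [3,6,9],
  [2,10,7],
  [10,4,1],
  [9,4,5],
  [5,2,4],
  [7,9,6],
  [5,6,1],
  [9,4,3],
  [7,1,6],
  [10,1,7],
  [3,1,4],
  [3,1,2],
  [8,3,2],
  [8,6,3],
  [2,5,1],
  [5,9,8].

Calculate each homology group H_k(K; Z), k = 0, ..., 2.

K has 10 vertices, 30 edges, 20 triangles.
rank ∂_0 = 0, rank ∂_1 = 9 ⇒ b_0 = 10 − 0 − 9 = 1; all invariant factors of ∂_1 are 1 so no torsion. So H_0 ≅ Z.
rank ∂_1 = 9, rank ∂_2 = 20 ⇒ b_1 = 30 − 9 − 20 = 1; ∂_2 has invariant factor(s) [2] giving torsion. So H_1 ≅ Z ⊕ Z/2Z.
rank ∂_2 = 20, rank ∂_3 = 0 ⇒ b_2 = 20 − 20 − 0 = 0. So H_2 ≅ 0.

H_0 ≅ Z,  H_1 ≅ Z ⊕ Z/2Z,  H_2 = 0.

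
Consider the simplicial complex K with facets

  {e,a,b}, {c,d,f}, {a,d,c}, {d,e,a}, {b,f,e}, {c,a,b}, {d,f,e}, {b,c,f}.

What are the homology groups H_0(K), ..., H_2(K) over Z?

H_0 ≅ Z,  H_1 = 0,  H_2 ≅ Z.

Take the total order a < b < c < d < e < f on the vertex set. Then K (dimension 2) consists of the simplices:

  0-simplices (6): a, b, c, d, e, f
  1-simplices (12): ab, ac, ad, ae, bc, be, bf, cd, cf, de, df, ef
  2-simplices (8): abc, abe, acd, ade, bcf, bef, cdf, def

Hence C_0 ≅ Z^6, C_1 ≅ Z^12, C_2 ≅ Z^8.

The boundary map ∂_1: C_1 → C_0 maps an edge to its endpoints' difference, ∂[p,q] = q − p. For instance
  ∂df = f − d.
This gives a 6×12 integer matrix of rank 5; reducing to Smith normal form yields diagonal entries (1,1,1,1,1).

The boundary map ∂_2: C_2 → C_1 sends each 2-simplex [p,q,r] to [q,r] − [p,r] + [p,q]. For instance
  ∂def = ef − df + de,
  ∂abe = be − ae + ab.
This gives a 12×8 integer matrix of rank 7; reducing to Smith normal form yields diagonal entries (1,1,1,1,1,1,1).

Now H_k = ker ∂_k / im ∂_{k+1}, so:

  H_0: rank C_0 − rank ∂_1 = 6 − 5 = 1, and the invariant factors of ∂_1 are all 1, so H_0 = Z.
  H_1: rank ker ∂_1 − rank ∂_2 = (12 − 5) − 7 = 0, and the invariant factors of ∂_2 are all 1, so H_1 = 0.
  H_2: rank ker ∂_2 − rank ∂_3 = (8 − 7) − 0 = 1, and there is no ∂_3, so H_2 = Z.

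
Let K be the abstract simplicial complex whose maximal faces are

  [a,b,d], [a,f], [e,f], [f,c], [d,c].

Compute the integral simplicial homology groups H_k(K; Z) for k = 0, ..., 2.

We work with the vertex ordering a < b < c < d < e < f. The simplices of K, each written with vertices in increasing order, are:

  0-simplices (6): a, b, c, d, e, f
  1-simplices (7): ab, ad, af, bd, cd, cf, ef
  2-simplices (1): abd

Hence C_0 ≅ Z^6, C_1 ≅ Z^7, C_2 ≅ Z^1.

Boundary ∂_1: C_1 → C_0 is given by ∂[p,q] = [q] − [p]. For instance
  ∂ef = f − e.
The 6×7 boundary matrix has rank 5 and Smith normal form diag(1,1,1,1,1).

Boundary ∂_2: C_2 → C_1 maps a triangle to the signed sum of its edges. For instance
  ∂abd = bd − ad + ab.
The resulting 7×1 matrix has rank 1, and its Smith normal form has invariant factors (1).

Now H_k = ker ∂_k / im ∂_{k+1}, so:

  H_0: rank C_0 − rank ∂_1 = 6 − 5 = 1, and the invariant factors of ∂_1 are all 1, so H_0 ≅ Z.
  H_1: rank ker ∂_1 − rank ∂_2 = (7 − 5) − 1 = 1, and the invariant factors of ∂_2 are all 1, so H_1 ≅ Z.
  H_2: rank ker ∂_2 − rank ∂_3 = (1 − 1) − 0 = 0, and there is no ∂_3, so H_2 ≅ 0.

As a check, the Euler characteristic is 6 − 7 + 1 = 0, which agrees with 1 − 1 + 0 = 0.

H_0 = Z,  H_1 = Z,  H_2 = 0.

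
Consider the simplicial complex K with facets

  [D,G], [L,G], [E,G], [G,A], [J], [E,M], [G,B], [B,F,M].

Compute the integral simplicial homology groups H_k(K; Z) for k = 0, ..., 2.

We work with the vertex ordering A < B < D < E < F < G < J < L < M. The simplices of K, each written with vertices in increasing order, are:

  0-simplices (9): A, B, D, E, F, G, J, L, M
  1-simplices (9): AG, BF, BG, BM, DG, EG, EM, FM, GL
  2-simplices (1): BFM

giving chain groups C_0 ≅ Z^9, C_1 ≅ Z^9, C_2 ≅ Z^1.

∂_1: C_1 → C_0 sends each edge [p,q] (with p < q) to q − p. For instance
  ∂EM = M − E.
The 9×9 boundary matrix has rank 7 and Smith normal form diag(1,1,1,1,1,1,1).

∂_2: C_2 → C_1 maps a triangle to the signed sum of its edges. For instance
  ∂BFM = FM − BM + BF.
The resulting 9×1 matrix has rank 1, and its Smith normal form has invariant factors (1).

From H_k ≅ ker(∂_k) / im(∂_{k+1}) we obtain:

  H_0: rank C_0 − rank ∂_1 = 9 − 7 = 2, and the invariant factors of ∂_1 are all 1, so H_0 = Z^2.
  H_1: rank ker ∂_1 − rank ∂_2 = (9 − 7) − 1 = 1, and the invariant factors of ∂_2 are all 1, so H_1 = Z.
  H_2: rank ker ∂_2 − rank ∂_3 = (1 − 1) − 0 = 0, and there is no ∂_3, so H_2 = 0.

As a check, the Euler characteristic is 9 − 9 + 1 = 1, which agrees with 2 − 1 + 0 = 1.

H_0 ≅ Z^2,  H_1 ≅ Z,  H_2 = 0.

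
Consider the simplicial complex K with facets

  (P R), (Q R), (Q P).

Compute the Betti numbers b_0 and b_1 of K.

Take the total order P < Q < R on the vertex set. Then K (dimension 1) consists of the simplices:

  0-simplices (3): P, Q, R
  1-simplices (3): PQ, PR, QR

Hence C_0 ≅ Z^3, C_1 ≅ Z^3.

The boundary map ∂_1: C_1 → C_0 is given by ∂[p,q] = [q] − [p]. For instance
  ∂PQ = Q − P.
The 3×3 boundary matrix has rank 2 and Smith normal form diag(1,1).

Now H_k = ker ∂_k / im ∂_{k+1}, so:

  H_0: rank C_0 − rank ∂_1 = 3 − 2 = 1, and the invariant factors of ∂_1 are all 1, so H_0 = Z.
  H_1: rank ker ∂_1 − rank ∂_2 = (3 − 2) − 0 = 1, and there is no ∂_2, so H_1 = Z.

Hence the Betti numbers are b_0 = 1, b_1 = 1.

b_0 = 1, b_1 = 1.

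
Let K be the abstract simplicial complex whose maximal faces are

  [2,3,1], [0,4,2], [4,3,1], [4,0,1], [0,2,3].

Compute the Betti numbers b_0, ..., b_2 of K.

We work with the vertex ordering 0 < 1 < 2 < 3 < 4. The simplices of K, each written with vertices in increasing order, are:

  0-simplices (5): [0], [1], [2], [3], [4]
  1-simplices (10): [0,1], [0,2], [0,3], [0,4], [1,2], [1,3], [1,4], [2,3], [2,4], [3,4]
  2-simplices (5): [0,1,4], [0,2,3], [0,2,4], [1,2,3], [1,3,4]

Hence C_0 ≅ Z^5, C_1 ≅ Z^10, C_2 ≅ Z^5.

∂_1: C_1 → C_0 is given by ∂[p,q] = [q] − [p]. For instance
  ∂[1,4] = [4] − [1].
As a 5×10 matrix over Z this has rank 4, with invariant factors (1,1,1,1).

The boundary map ∂_2: C_2 → C_1 sends each 2-simplex [p,q,r] to [q,r] − [p,r] + [p,q]. For instance
  ∂[0,2,4] = [2,4] − [0,4] + [0,2],
  ∂[1,2,3] = [2,3] − [1,3] + [1,2].
This gives a 10×5 integer matrix of rank 5; reducing to Smith normal form yields diagonal entries (1,1,1,1,1).

Now H_k = ker ∂_k / im ∂_{k+1}, so:

  H_0: rank C_0 − rank ∂_1 = 5 − 4 = 1, and the invariant factors of ∂_1 are all 1, so H_0 = Z.
  H_1: rank ker ∂_1 − rank ∂_2 = (10 − 4) − 5 = 1, and the invariant factors of ∂_2 are all 1, so H_1 = Z.
  H_2: rank ker ∂_2 − rank ∂_3 = (5 − 5) − 0 = 0, and there is no ∂_3, so H_2 = 0.

Hence the Betti numbers are b_0 = 1, b_1 = 1, b_2 = 0.

b_0 = 1, b_1 = 1, b_2 = 0.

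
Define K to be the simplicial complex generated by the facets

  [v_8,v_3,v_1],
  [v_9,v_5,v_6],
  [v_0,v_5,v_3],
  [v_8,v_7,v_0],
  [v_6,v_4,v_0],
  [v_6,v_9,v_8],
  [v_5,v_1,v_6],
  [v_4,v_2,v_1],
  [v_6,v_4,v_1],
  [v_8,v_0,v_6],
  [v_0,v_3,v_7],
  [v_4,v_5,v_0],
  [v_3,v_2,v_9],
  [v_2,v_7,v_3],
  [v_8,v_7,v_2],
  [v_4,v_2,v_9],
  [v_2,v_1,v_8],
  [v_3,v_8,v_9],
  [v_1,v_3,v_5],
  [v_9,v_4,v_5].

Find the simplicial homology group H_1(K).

K has 10 vertices, 30 edges, 20 triangles.
rank ∂_1 = 9, rank ∂_2 = 20 ⇒ b_1 = 30 − 9 − 20 = 1; ∂_2 has invariant factor(s) [2] giving torsion. So H_1 = Z × Z/2.

H_1 ≅ Z × Z/2.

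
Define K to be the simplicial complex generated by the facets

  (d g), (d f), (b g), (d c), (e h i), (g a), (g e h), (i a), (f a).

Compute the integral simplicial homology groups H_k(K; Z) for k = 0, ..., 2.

K has 9 vertices, 12 edges, 2 triangles.
rank ∂_0 = 0, rank ∂_1 = 8 ⇒ b_0 = 9 − 0 − 8 = 1; all invariant factors of ∂_1 are 1 so no torsion. So H_0 ≅ Z.
rank ∂_1 = 8, rank ∂_2 = 2 ⇒ b_1 = 12 − 8 − 2 = 2; all invariant factors of ∂_2 are 1 so no torsion. So H_1 ≅ Z^2.
rank ∂_2 = 2, rank ∂_3 = 0 ⇒ b_2 = 2 − 2 − 0 = 0. So H_2 ≅ 0.

H_0 ≅ Z,  H_1 ≅ Z^2,  H_2 = 0.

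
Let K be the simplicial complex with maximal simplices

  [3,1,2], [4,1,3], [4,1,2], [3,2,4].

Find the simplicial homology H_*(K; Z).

We work with the vertex ordering 1 < 2 < 3 < 4. The simplices of K, each written with vertices in increasing order, are:

  0-simplices (4): [1], [2], [3], [4]
  1-simplices (6): [1,2], [1,3], [1,4], [2,3], [2,4], [3,4]
  2-simplices (4): [1,2,3], [1,2,4], [1,3,4], [2,3,4]

giving chain groups C_0 ≅ Z^4, C_1 ≅ Z^6, C_2 ≅ Z^4.

The boundary map ∂_1: C_1 → C_0 is given by ∂[p,q] = [q] − [p]. For instance
  ∂[1,4] = [4] − [1].
This gives a 4×6 integer matrix of rank 3; reducing to Smith normal form yields diagonal entries (1,1,1).

Boundary ∂_2: C_2 → C_1 sends each 2-simplex [p,q,r] to [q,r] − [p,r] + [p,q]. For instance
  ∂[1,3,4] = [3,4] − [1,4] + [1,3],
  ∂[1,2,4] = [2,4] − [1,4] + [1,2].
The 6×4 boundary matrix has rank 3 and Smith normal form diag(1,1,1).

Computing H_k = (kernel of ∂_k) / (image of ∂_{k+1}):

  H_0: rank C_0 − rank ∂_1 = 4 − 3 = 1, and the invariant factors of ∂_1 are all 1, so H_0 = Z.
  H_1: rank ker ∂_1 − rank ∂_2 = (6 − 3) − 3 = 0, and the invariant factors of ∂_2 are all 1, so H_1 = 0.
  H_2: rank ker ∂_2 − rank ∂_3 = (4 − 3) − 0 = 1, and there is no ∂_3, so H_2 = Z.

As a check, the Euler characteristic is 4 − 6 + 4 = 2, which agrees with 1 − 0 + 1 = 2.

H_0 = Z,  H_1 = 0,  H_2 = Z.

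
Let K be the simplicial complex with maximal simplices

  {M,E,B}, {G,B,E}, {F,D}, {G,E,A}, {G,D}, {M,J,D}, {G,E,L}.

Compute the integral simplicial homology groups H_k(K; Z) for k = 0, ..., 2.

Order the vertices as A < B < D < E < F < G < J < L < M. Listing each simplex with vertices in this order, K has dimension 2 with simplices:

  0-simplices (9): A, B, D, E, F, G, J, L, M
  1-simplices (14): AE, AG, BE, BG, BM, DF, DG, DJ, DM, EG, EL, EM, GL, JM
  2-simplices (5): AEG, BEG, BEM, DJM, EGL

so the chain groups are C_0 ≅ Z^9, C_1 ≅ Z^14, C_2 ≅ Z^5.

Boundary ∂_1: C_1 → C_0 sends each edge [p,q] (with p < q) to q − p.
This gives a 9×14 integer matrix of rank 8; reducing to Smith normal form yields diagonal entries (1,1,1,1,1,1,1,1).

The boundary map ∂_2: C_2 → C_1 sends each 2-simplex [p,q,r] to [q,r] − [p,r] + [p,q]. For instance
  ∂BEG = EG − BG + BE,
  ∂AEG = EG − AG + AE.
The 14×5 boundary matrix has rank 5 and Smith normal form diag(1,1,1,1,1).

Reading off H_k = ker ∂_k / im ∂_{k+1}:

  H_0: rank C_0 − rank ∂_1 = 9 − 8 = 1, and the invariant factors of ∂_1 are all 1, so H_0 ≅ Z.
  H_1: rank ker ∂_1 − rank ∂_2 = (14 − 8) − 5 = 1, and the invariant factors of ∂_2 are all 1, so H_1 ≅ Z.
  H_2: rank ker ∂_2 − rank ∂_3 = (5 − 5) − 0 = 0, and there is no ∂_3, so H_2 ≅ 0.

H_0 ≅ Z,  H_1 ≅ Z,  H_2 = 0.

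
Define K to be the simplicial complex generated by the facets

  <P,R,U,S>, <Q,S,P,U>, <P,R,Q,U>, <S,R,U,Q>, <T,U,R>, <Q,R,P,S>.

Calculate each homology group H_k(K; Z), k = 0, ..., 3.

H_0 ≅ Z,  H_1 = 0,  H_2 = 0,  H_3 ≅ Z.

Order the vertices as P < Q < R < S < T < U. Listing each simplex with vertices in this order, K has dimension 3 with simplices:

  0-simplices (6): P, Q, R, S, T, U
  1-simplices (12): PQ, PR, PS, PU, QR, QS, QU, RS, RT, RU, SU, TU
  2-simplices (11): PQR, PQS, PQU, PRS, PRU, PSU, QRS, QRU, QSU, RSU, RTU
  3-simplices (5): PQRS, PQRU, PQSU, PRSU, QRSU

so the chain groups are C_0 ≅ Z^6, C_1 ≅ Z^12, C_2 ≅ Z^11, C_3 ≅ Z^5.

∂_1: C_1 → C_0 sends each edge [p,q] (with p < q) to q − p. For instance
  ∂RS = S − R.
The resulting 6×12 matrix has rank 5, and its Smith normal form has invariant factors (1,1,1,1,1).

∂_2: C_2 → C_1 acts by ∂[p,q,r] = [q,r] − [p,r] + [p,q]. For instance
  ∂QSU = SU − QU + QS,
  ∂RSU = SU − RU + RS.
The 12×11 boundary matrix has rank 7 and Smith normal form diag(1,1,1,1,1,1,1).

The boundary map ∂_3: C_3 → C_2 sends each 3-simplex σ to the alternating sum Σ_i (−1)^i (σ with its i-th vertex removed). For instance
  ∂PQRU = QRU − PRU + PQU − PQR,
  ∂QRSU = RSU − QSU + QRU − QRS.
This gives a 11×5 integer matrix of rank 4; reducing to Smith normal form yields diagonal entries (1,1,1,1).

From H_k ≅ ker(∂_k) / im(∂_{k+1}) we obtain:

  H_0: rank C_0 − rank ∂_1 = 6 − 5 = 1, and the invariant factors of ∂_1 are all 1, so H_0 = Z.
  H_1: rank ker ∂_1 − rank ∂_2 = (12 − 5) − 7 = 0, and the invariant factors of ∂_2 are all 1, so H_1 = 0.
  H_2: rank ker ∂_2 − rank ∂_3 = (11 − 7) − 4 = 0, and the invariant factors of ∂_3 are all 1, so H_2 = 0.
  H_3: rank ker ∂_3 − rank ∂_4 = (5 − 4) − 0 = 1, and there is no ∂_4, so H_3 = Z.

As a check, the Euler characteristic is 6 − 12 + 11 − 5 = 0, which agrees with 1 − 0 + 0 − 1 = 0.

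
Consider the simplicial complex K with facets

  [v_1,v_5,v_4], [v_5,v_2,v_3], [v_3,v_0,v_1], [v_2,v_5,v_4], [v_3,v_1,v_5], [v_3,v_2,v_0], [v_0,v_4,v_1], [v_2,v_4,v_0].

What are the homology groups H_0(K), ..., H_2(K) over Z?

Take the total order v_0 < v_1 < v_2 < v_3 < v_4 < v_5 on the vertex set. Then K (dimension 2) consists of the simplices:

  0-simplices (6): [v_0], [v_1], [v_2], [v_3], [v_4], [v_5]
  1-simplices (12): [v_0,v_1], [v_0,v_2], [v_0,v_3], [v_0,v_4], [v_1,v_3], [v_1,v_4], [v_1,v_5], [v_2,v_3], [v_2,v_4], [v_2,v_5], [v_3,v_5], [v_4,v_5]
  2-simplices (8): [v_0,v_1,v_3], [v_0,v_1,v_4], [v_0,v_2,v_3], [v_0,v_2,v_4], [v_1,v_3,v_5], [v_1,v_4,v_5], [v_2,v_3,v_5], [v_2,v_4,v_5]

Hence C_0 ≅ Z^6, C_1 ≅ Z^12, C_2 ≅ Z^8.

∂_1: C_1 → C_0 is given by ∂[p,q] = [q] − [p]. For instance
  ∂[v_2,v_3] = [v_3] − [v_2].
The resulting 6×12 matrix has rank 5, and its Smith normal form has invariant factors (1,1,1,1,1).

Boundary ∂_2: C_2 → C_1 sends each 2-simplex [p,q,r] to [q,r] − [p,r] + [p,q]. For instance
  ∂[v_0,v_2,v_4] = [v_2,v_4] − [v_0,v_4] + [v_0,v_2],
  ∂[v_0,v_1,v_3] = [v_1,v_3] − [v_0,v_3] + [v_0,v_1].
This gives a 12×8 integer matrix of rank 7; reducing to Smith normal form yields diagonal entries (1,1,1,1,1,1,1).

Now H_k = ker ∂_k / im ∂_{k+1}, so:

  H_0: rank C_0 − rank ∂_1 = 6 − 5 = 1, and the invariant factors of ∂_1 are all 1, so H_0 = Z.
  H_1: rank ker ∂_1 − rank ∂_2 = (12 − 5) − 7 = 0, and the invariant factors of ∂_2 are all 1, so H_1 = 0.
  H_2: rank ker ∂_2 − rank ∂_3 = (8 − 7) − 0 = 1, and there is no ∂_3, so H_2 = Z.

(K is a triangulation of the 2-sphere S^2.)

H_0 ≅ Z,  H_1 = 0,  H_2 ≅ Z.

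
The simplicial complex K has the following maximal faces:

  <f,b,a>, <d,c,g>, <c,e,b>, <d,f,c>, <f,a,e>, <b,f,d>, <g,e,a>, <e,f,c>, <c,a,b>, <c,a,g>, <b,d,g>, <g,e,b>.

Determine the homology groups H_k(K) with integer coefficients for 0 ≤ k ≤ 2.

H_0 = Z,  H_1 = Z/2,  H_2 = 0.

We work with the vertex ordering a < b < c < d < e < f < g. The simplices of K, each written with vertices in increasing order, are:

  0-simplices (7): a, b, c, d, e, f, g
  1-simplices (18): ab, ac, ae, af, ag, bc, bd, be, bf, bg, cd, ce, cf, cg, df, dg, ef, eg
  2-simplices (12): abc, abf, acg, aef, aeg, bce, bdf, bdg, beg, cdf, cdg, cef

Hence C_0 ≅ Z^7, C_1 ≅ Z^18, C_2 ≅ Z^12.

Boundary ∂_1: C_1 → C_0 maps an edge to its endpoints' difference, ∂[p,q] = q − p.
The 7×18 boundary matrix has rank 6 and Smith normal form diag(1,1,1,1,1,1).

The boundary map ∂_2: C_2 → C_1 maps a triangle to the signed sum of its edges. For instance
  ∂cdf = df − cf + cd,
  ∂beg = eg − bg + be.
The resulting 18×12 matrix has rank 12, and its Smith normal form has invariant factors (1,1,1,1,1,1,1,1,1,1,1,2).

Now H_k = ker ∂_k / im ∂_{k+1}, so:

  H_0: rank C_0 − rank ∂_1 = 7 − 6 = 1, and the invariant factors of ∂_1 are all 1, so H_0 = Z.
  H_1: rank ker ∂_1 − rank ∂_2 = (18 − 6) − 12 = 0, and ∂_2 has invariant factor 2 > 1, so H_1 = Z/2.
  H_2: rank ker ∂_2 − rank ∂_3 = (12 − 12) − 0 = 0, and there is no ∂_3, so H_2 = 0.

As a check, the Euler characteristic is 7 − 18 + 12 = 1, which agrees with 1 − 0 + 0 = 1.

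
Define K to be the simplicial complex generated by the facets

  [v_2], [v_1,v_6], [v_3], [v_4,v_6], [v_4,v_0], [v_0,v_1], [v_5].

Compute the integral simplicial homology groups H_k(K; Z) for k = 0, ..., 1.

H_0 = Z^4,  H_1 = Z.

Take the total order v_0 < v_1 < v_2 < v_3 < v_4 < v_5 < v_6 on the vertex set. Then K (dimension 1) consists of the simplices:

  0-simplices (7): [v_0], [v_1], [v_2], [v_3], [v_4], [v_5], [v_6]
  1-simplices (4): [v_0,v_1], [v_0,v_4], [v_1,v_6], [v_4,v_6]

giving chain groups C_0 ≅ Z^7, C_1 ≅ Z^4.

∂_1: C_1 → C_0 maps an edge to its endpoints' difference, ∂[p,q] = q − p. For instance
  ∂[v_0,v_1] = [v_1] − [v_0].
The 7×4 boundary matrix has rank 3 and Smith normal form diag(1,1,1).

Reading off H_k = ker ∂_k / im ∂_{k+1}:

  H_0: rank C_0 − rank ∂_1 = 7 − 3 = 4, and the invariant factors of ∂_1 are all 1, so H_0 ≅ Z^4.
  H_1: rank ker ∂_1 − rank ∂_2 = (4 − 3) − 0 = 1, and there is no ∂_2, so H_1 ≅ Z.

As a check, the Euler characteristic is 7 − 4 = 3, which agrees with 4 − 1 = 3.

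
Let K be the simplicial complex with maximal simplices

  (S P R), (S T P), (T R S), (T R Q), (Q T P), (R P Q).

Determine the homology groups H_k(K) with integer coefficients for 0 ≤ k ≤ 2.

Take the total order P < Q < R < S < T on the vertex set. Then K (dimension 2) consists of the simplices:

  0-simplices (5): P, Q, R, S, T
  1-simplices (9): PQ, PR, PS, PT, QR, QT, RS, RT, ST
  2-simplices (6): PQR, PQT, PRS, PST, QRT, RST

so the chain groups are C_0 ≅ Z^5, C_1 ≅ Z^9, C_2 ≅ Z^6.

The boundary map ∂_1: C_1 → C_0 sends each edge [p,q] (with p < q) to q − p.
As a 5×9 matrix over Z this has rank 4, with invariant factors (1,1,1,1).

∂_2: C_2 → C_1 maps a triangle to the signed sum of its edges. For instance
  ∂PQR = QR − PR + PQ,
  ∂PST = ST − PT + PS.
This gives a 9×6 integer matrix of rank 5; reducing to Smith normal form yields diagonal entries (1,1,1,1,1).

Now H_k = ker ∂_k / im ∂_{k+1}, so:

  H_0: rank C_0 − rank ∂_1 = 5 − 4 = 1, and the invariant factors of ∂_1 are all 1, so H_0 ≅ Z.
  H_1: rank ker ∂_1 − rank ∂_2 = (9 − 4) − 5 = 0, and the invariant factors of ∂_2 are all 1, so H_1 ≅ 0.
  H_2: rank ker ∂_2 − rank ∂_3 = (6 − 5) − 0 = 1, and there is no ∂_3, so H_2 ≅ Z.

H_0 ≅ Z,  H_1 = 0,  H_2 ≅ Z.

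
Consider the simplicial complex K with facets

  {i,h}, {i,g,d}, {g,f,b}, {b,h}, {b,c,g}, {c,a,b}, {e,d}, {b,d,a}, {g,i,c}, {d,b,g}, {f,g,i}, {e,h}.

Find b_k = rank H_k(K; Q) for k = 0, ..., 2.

b_0 = 1, b_1 = 2, b_2 = 0.

Order the vertices as a < b < c < d < e < f < g < h < i. Listing each simplex with vertices in this order, K has dimension 2 with simplices:

  0-simplices (9): a, b, c, d, e, f, g, h, i
  1-simplices (18): ab, ac, ad, bc, bd, bf, bg, bh, cg, ci, de, dg, di, eh, fg, fi, gi, hi
  2-simplices (8): abc, abd, bcg, bdg, bfg, cgi, dgi, fgi

Hence C_0 ≅ Z^9, C_1 ≅ Z^18, C_2 ≅ Z^8.

Boundary ∂_1: C_1 → C_0 sends each edge [p,q] (with p < q) to q − p. For instance
  ∂ci = i − c.
The resulting 9×18 matrix has rank 8, and its Smith normal form has invariant factors (1,1,1,1,1,1,1,1).

The boundary map ∂_2: C_2 → C_1 sends each 2-simplex [p,q,r] to [q,r] − [p,r] + [p,q]. For instance
  ∂bfg = fg − bg + bf,
  ∂abc = bc − ac + ab.
As a 18×8 matrix over Z this has rank 8, with invariant factors (1,1,1,1,1,1,1,1).

Now H_k = ker ∂_k / im ∂_{k+1}, so:

  H_0: rank C_0 − rank ∂_1 = 9 − 8 = 1, and the invariant factors of ∂_1 are all 1, so H_0 = Z.
  H_1: rank ker ∂_1 − rank ∂_2 = (18 − 8) − 8 = 2, and the invariant factors of ∂_2 are all 1, so H_1 = Z^2.
  H_2: rank ker ∂_2 − rank ∂_3 = (8 − 8) − 0 = 0, and there is no ∂_3, so H_2 = 0.

Hence the Betti numbers are b_0 = 1, b_1 = 2, b_2 = 0.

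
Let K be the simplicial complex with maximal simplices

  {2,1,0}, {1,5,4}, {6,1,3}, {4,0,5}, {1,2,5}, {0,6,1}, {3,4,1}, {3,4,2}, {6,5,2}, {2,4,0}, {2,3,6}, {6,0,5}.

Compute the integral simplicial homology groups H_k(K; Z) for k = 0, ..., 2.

H_0 = Z,  H_1 = Z/2Z,  H_2 = 0.

K has 7 vertices, 18 edges, 12 triangles.
rank ∂_0 = 0, rank ∂_1 = 6 ⇒ b_0 = 7 − 0 − 6 = 1; all invariant factors of ∂_1 are 1 so no torsion. So H_0 = Z.
rank ∂_1 = 6, rank ∂_2 = 12 ⇒ b_1 = 18 − 6 − 12 = 0; ∂_2 has invariant factor(s) [2] giving torsion. So H_1 = Z/2Z.
rank ∂_2 = 12, rank ∂_3 = 0 ⇒ b_2 = 12 − 12 − 0 = 0. So H_2 = 0.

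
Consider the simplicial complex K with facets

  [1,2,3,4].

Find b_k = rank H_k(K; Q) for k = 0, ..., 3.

b_0 = 1, b_1 = 0, b_2 = 0, b_3 = 0.

Take the total order 1 < 2 < 3 < 4 on the vertex set. Then K (dimension 3) consists of the simplices:

  0-simplices (4): [1], [2], [3], [4]
  1-simplices (6): [1,2], [1,3], [1,4], [2,3], [2,4], [3,4]
  2-simplices (4): [1,2,3], [1,2,4], [1,3,4], [2,3,4]
  3-simplices (1): [1,2,3,4]

giving chain groups C_0 ≅ Z^4, C_1 ≅ Z^6, C_2 ≅ Z^4, C_3 ≅ Z^1.

Boundary ∂_1: C_1 → C_0 is given by ∂[p,q] = [q] − [p]. For instance
  ∂[2,4] = [4] − [2].
The resulting 4×6 matrix has rank 3, and its Smith normal form has invariant factors (1,1,1).

The boundary map ∂_2: C_2 → C_1 acts by ∂[p,q,r] = [q,r] − [p,r] + [p,q]. For instance
  ∂[1,2,4] = [2,4] − [1,4] + [1,2],
  ∂[2,3,4] = [3,4] − [2,4] + [2,3].
As a 6×4 matrix over Z this has rank 3, with invariant factors (1,1,1).

∂_3: C_3 → C_2 sends each 3-simplex σ to the alternating sum Σ_i (−1)^i (σ with its i-th vertex removed). For instance
  ∂[1,2,3,4] = [2,3,4] − [1,3,4] + [1,2,4] − [1,2,3].
The 4×1 boundary matrix has rank 1 and Smith normal form diag(1).

Computing H_k = (kernel of ∂_k) / (image of ∂_{k+1}):

  H_0: rank C_0 − rank ∂_1 = 4 − 3 = 1, and the invariant factors of ∂_1 are all 1, so H_0 ≅ Z.
  H_1: rank ker ∂_1 − rank ∂_2 = (6 − 3) − 3 = 0, and the invariant factors of ∂_2 are all 1, so H_1 ≅ 0.
  H_2: rank ker ∂_2 − rank ∂_3 = (4 − 3) − 1 = 0, and the invariant factors of ∂_3 are all 1, so H_2 ≅ 0.
  H_3: rank ker ∂_3 − rank ∂_4 = (1 − 1) − 0 = 0, and there is no ∂_4, so H_3 ≅ 0.

As a check, the Euler characteristic is 4 − 6 + 4 − 1 = 1, which agrees with 1 − 0 + 0 − 0 = 1.
(K is a triangulation of the 3-simplex.)

Hence the Betti numbers are b_0 = 1, b_1 = 0, b_2 = 0, b_3 = 0.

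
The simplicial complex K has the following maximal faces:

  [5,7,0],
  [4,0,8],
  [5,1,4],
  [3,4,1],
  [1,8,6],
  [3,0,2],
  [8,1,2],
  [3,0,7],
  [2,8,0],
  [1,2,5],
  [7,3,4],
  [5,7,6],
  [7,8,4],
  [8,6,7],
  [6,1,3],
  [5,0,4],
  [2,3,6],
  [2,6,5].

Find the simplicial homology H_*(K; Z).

K has 9 vertices, 27 edges, 18 triangles.
rank ∂_0 = 0, rank ∂_1 = 8 ⇒ b_0 = 9 − 0 − 8 = 1; all invariant factors of ∂_1 are 1 so no torsion. So H_0 = Z.
rank ∂_1 = 8, rank ∂_2 = 18 ⇒ b_1 = 27 − 8 − 18 = 1; ∂_2 has invariant factor(s) [2] giving torsion. So H_1 = Z ⊕ Z/2.
rank ∂_2 = 18, rank ∂_3 = 0 ⇒ b_2 = 18 − 18 − 0 = 0. So H_2 = 0.

H_0 ≅ Z,  H_1 ≅ Z ⊕ Z/2,  H_2 = 0.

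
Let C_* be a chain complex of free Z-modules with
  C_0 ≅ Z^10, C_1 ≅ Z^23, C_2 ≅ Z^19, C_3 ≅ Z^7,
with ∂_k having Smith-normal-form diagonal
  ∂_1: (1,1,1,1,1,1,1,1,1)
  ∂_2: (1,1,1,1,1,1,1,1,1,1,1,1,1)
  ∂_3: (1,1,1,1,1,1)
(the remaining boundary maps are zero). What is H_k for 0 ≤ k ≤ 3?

H_0 ≅ Z,  H_1 ≅ Z,  H_2 = 0,  H_3 ≅ Z.

H_0: b_0 = 10 − 0 − 9 = 1; torsion from ∂_1 factors > 1: none. So H_0 ≅ Z.
H_1: b_1 = 23 − 9 − 13 = 1; torsion from ∂_2 factors > 1: none. So H_1 ≅ Z.
H_2: b_2 = 19 − 13 − 6 = 0; torsion from ∂_3 factors > 1: none. So H_2 ≅ 0.
H_3: b_3 = 7 − 6 − 0 = 1; torsion from ∂_4 factors > 1: none. So H_3 ≅ Z.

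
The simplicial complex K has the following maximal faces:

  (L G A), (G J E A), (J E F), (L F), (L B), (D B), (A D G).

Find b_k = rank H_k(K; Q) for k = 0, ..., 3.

K has 8 vertices, 15 edges, 7 triangles, 1 3-simplex.
rank ∂_0 = 0, rank ∂_1 = 7 ⇒ b_0 = 8 − 0 − 7 = 1; all invariant factors of ∂_1 are 1 so no torsion. So H_0 ≅ Z.
rank ∂_1 = 7, rank ∂_2 = 6 ⇒ b_1 = 15 − 7 − 6 = 2; all invariant factors of ∂_2 are 1 so no torsion. So H_1 ≅ Z^2.
rank ∂_2 = 6, rank ∂_3 = 1 ⇒ b_2 = 7 − 6 − 1 = 0; all invariant factors of ∂_3 are 1 so no torsion. So H_2 ≅ 0.
rank ∂_3 = 1, rank ∂_4 = 0 ⇒ b_3 = 1 − 1 − 0 = 0. So H_3 ≅ 0.

b_0 = 1, b_1 = 2, b_2 = 0, b_3 = 0.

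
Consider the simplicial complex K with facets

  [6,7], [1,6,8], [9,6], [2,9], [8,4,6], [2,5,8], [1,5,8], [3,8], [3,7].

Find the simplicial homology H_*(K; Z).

H_0 ≅ Z,  H_1 ≅ Z^2,  H_2 = 0.

Fix the vertex order 1 < 2 < 3 < 4 < 5 < 6 < 7 < 8 < 9 and write every simplex with vertices in increasing order. Then dim K = 2 and the simplices of K are:

  0-simplices (9): [1], [2], [3], [4], [5], [6], [7], [8], [9]
  1-simplices (14): [1,5], [1,6], [1,8], [2,5], [2,8], [2,9], [3,7], [3,8], [4,6], [4,8], [5,8], [6,7], [6,8], [6,9]
  2-simplices (4): [1,5,8], [1,6,8], [2,5,8], [4,6,8]

giving chain groups C_0 ≅ Z^9, C_1 ≅ Z^14, C_2 ≅ Z^4.

The boundary map ∂_1: C_1 → C_0 is given by ∂[p,q] = [q] − [p]. For instance
  ∂[2,8] = [8] − [2].
The 9×14 boundary matrix has rank 8 and Smith normal form diag(1,1,1,1,1,1,1,1).

Boundary ∂_2: C_2 → C_1 maps a triangle to the signed sum of its edges. For instance
  ∂[2,5,8] = [5,8] − [2,8] + [2,5],
  ∂[4,6,8] = [6,8] − [4,8] + [4,6].
This gives a 14×4 integer matrix of rank 4; reducing to Smith normal form yields diagonal entries (1,1,1,1).

Computing H_k = (kernel of ∂_k) / (image of ∂_{k+1}):

  H_0: rank C_0 − rank ∂_1 = 9 − 8 = 1, and the invariant factors of ∂_1 are all 1, so H_0 = Z.
  H_1: rank ker ∂_1 − rank ∂_2 = (14 − 8) − 4 = 2, and the invariant factors of ∂_2 are all 1, so H_1 = Z^2.
  H_2: rank ker ∂_2 − rank ∂_3 = (4 − 4) − 0 = 0, and there is no ∂_3, so H_2 = 0.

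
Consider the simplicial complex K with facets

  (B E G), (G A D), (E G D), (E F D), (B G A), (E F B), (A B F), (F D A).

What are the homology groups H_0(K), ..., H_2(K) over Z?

K has 6 vertices, 12 edges, 8 triangles.
rank ∂_0 = 0, rank ∂_1 = 5 ⇒ b_0 = 6 − 0 − 5 = 1; all invariant factors of ∂_1 are 1 so no torsion. So H_0 = Z.
rank ∂_1 = 5, rank ∂_2 = 7 ⇒ b_1 = 12 − 5 − 7 = 0; all invariant factors of ∂_2 are 1 so no torsion. So H_1 = 0.
rank ∂_2 = 7, rank ∂_3 = 0 ⇒ b_2 = 8 − 7 − 0 = 1. So H_2 = Z.

H_0 = Z,  H_1 = 0,  H_2 = Z.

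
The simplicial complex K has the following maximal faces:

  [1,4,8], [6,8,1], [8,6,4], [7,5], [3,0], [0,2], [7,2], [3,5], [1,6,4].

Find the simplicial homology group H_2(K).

H_2 = Z.

Fix the vertex order 0 < 1 < 2 < 3 < 4 < 5 < 6 < 7 < 8 and write every simplex with vertices in increasing order. Then dim K = 2 and the simplices of K are:

  0-simplices (9): [0], [1], [2], [3], [4], [5], [6], [7], [8]
  1-simplices (11): [0,2], [0,3], [1,4], [1,6], [1,8], [2,7], [3,5], [4,6], [4,8], [5,7], [6,8]
  2-simplices (4): [1,4,6], [1,4,8], [1,6,8], [4,6,8]

Hence C_0 ≅ Z^9, C_1 ≅ Z^11, C_2 ≅ Z^4.

The boundary map ∂_1: C_1 → C_0 sends each edge [p,q] (with p < q) to q − p.
This gives a 9×11 integer matrix of rank 7; reducing to Smith normal form yields diagonal entries (1,1,1,1,1,1,1).

The boundary map ∂_2: C_2 → C_1 acts by ∂[p,q,r] = [q,r] − [p,r] + [p,q]. For instance
  ∂[1,4,6] = [4,6] − [1,6] + [1,4],
  ∂[1,6,8] = [6,8] − [1,8] + [1,6].
The resulting 11×4 matrix has rank 3, and its Smith normal form has invariant factors (1,1,1).

Computing H_k = (kernel of ∂_k) / (image of ∂_{k+1}):

  H_2: rank ker ∂_2 − rank ∂_3 = (4 − 3) − 0 = 1, and there is no ∂_3, so H_2 ≅ Z.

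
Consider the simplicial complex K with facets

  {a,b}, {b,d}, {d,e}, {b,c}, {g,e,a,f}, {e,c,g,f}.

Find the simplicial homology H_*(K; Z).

Order the vertices as a < b < c < d < e < f < g. Listing each simplex with vertices in this order, K has dimension 3 with simplices:

  0-simplices (7): a, b, c, d, e, f, g
  1-simplices (13): ab, ae, af, ag, bc, bd, ce, cf, cg, de, ef, eg, fg
  2-simplices (7): aef, aeg, afg, cef, ceg, cfg, efg
  3-simplices (2): aefg, cefg

giving chain groups C_0 ≅ Z^7, C_1 ≅ Z^13, C_2 ≅ Z^7, C_3 ≅ Z^2.

The boundary map ∂_1: C_1 → C_0 sends each edge [p,q] (with p < q) to q − p. For instance
  ∂bd = d − b.
The 7×13 boundary matrix has rank 6 and Smith normal form diag(1,1,1,1,1,1).

∂_2: C_2 → C_1 acts by ∂[p,q,r] = [q,r] − [p,r] + [p,q]. For instance
  ∂cef = ef − cf + ce,
  ∂afg = fg − ag + af.
As a 13×7 matrix over Z this has rank 5, with invariant factors (1,1,1,1,1).

Boundary ∂_3: C_3 → C_2 sends each 3-simplex σ to the alternating sum Σ_i (−1)^i (σ with its i-th vertex removed). For instance
  ∂aefg = efg − afg + aeg − aef,
  ∂cefg = efg − cfg + ceg − cef.
The 7×2 boundary matrix has rank 2 and Smith normal form diag(1,1).

Now H_k = ker ∂_k / im ∂_{k+1}, so:

  H_0: rank C_0 − rank ∂_1 = 7 − 6 = 1, and the invariant factors of ∂_1 are all 1, so H_0 ≅ Z.
  H_1: rank ker ∂_1 − rank ∂_2 = (13 − 6) − 5 = 2, and the invariant factors of ∂_2 are all 1, so H_1 ≅ Z^2.
  H_2: rank ker ∂_2 − rank ∂_3 = (7 − 5) − 2 = 0, and the invariant factors of ∂_3 are all 1, so H_2 ≅ 0.
  H_3: rank ker ∂_3 − rank ∂_4 = (2 − 2) − 0 = 0, and there is no ∂_4, so H_3 ≅ 0.

H_0 = Z,  H_1 = Z^2,  H_2 = 0,  H_3 = 0.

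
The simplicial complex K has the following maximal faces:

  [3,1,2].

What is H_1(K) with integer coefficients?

H_1 ≅ 0.

Order the vertices as 1 < 2 < 3. Listing each simplex with vertices in this order, K has dimension 2 with simplices:

  0-simplices (3): [1], [2], [3]
  1-simplices (3): [1,2], [1,3], [2,3]
  2-simplices (1): [1,2,3]

so the chain groups are C_0 ≅ Z^3, C_1 ≅ Z^3, C_2 ≅ Z^1.

Boundary ∂_1: C_1 → C_0 sends each edge [p,q] (with p < q) to q − p. For instance
  ∂[1,3] = [3] − [1].
As a 3×3 matrix over Z this has rank 2, with invariant factors (1,1).

The boundary map ∂_2: C_2 → C_1 acts by ∂[p,q,r] = [q,r] − [p,r] + [p,q]. For instance
  ∂[1,2,3] = [2,3] − [1,3] + [1,2].
As a 3×1 matrix over Z this has rank 1, with invariant factors (1).

Computing H_k = (kernel of ∂_k) / (image of ∂_{k+1}):

  H_1: rank ker ∂_1 − rank ∂_2 = (3 − 2) − 1 = 0, and the invariant factors of ∂_2 are all 1, so H_1 = 0.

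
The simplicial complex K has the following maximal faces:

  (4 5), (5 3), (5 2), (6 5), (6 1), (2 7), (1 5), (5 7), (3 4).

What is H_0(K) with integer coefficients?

Order the vertices as 1 < 2 < 3 < 4 < 5 < 6 < 7. Listing each simplex with vertices in this order, K has dimension 1 with simplices:

  0-simplices (7): [1], [2], [3], [4], [5], [6], [7]
  1-simplices (9): [1,5], [1,6], [2,5], [2,7], [3,4], [3,5], [4,5], [5,6], [5,7]

Hence C_0 ≅ Z^7, C_1 ≅ Z^9.

∂_1: C_1 → C_0 sends each edge [p,q] (with p < q) to q − p.
The 7×9 boundary matrix has rank 6 and Smith normal form diag(1,1,1,1,1,1).

Reading off H_k = ker ∂_k / im ∂_{k+1}:

  H_0: rank C_0 − rank ∂_1 = 7 − 6 = 1, and the invariant factors of ∂_1 are all 1, so H_0 = Z.

(K is a triangulation of a wedge of 3 circles.)

H_0 = Z.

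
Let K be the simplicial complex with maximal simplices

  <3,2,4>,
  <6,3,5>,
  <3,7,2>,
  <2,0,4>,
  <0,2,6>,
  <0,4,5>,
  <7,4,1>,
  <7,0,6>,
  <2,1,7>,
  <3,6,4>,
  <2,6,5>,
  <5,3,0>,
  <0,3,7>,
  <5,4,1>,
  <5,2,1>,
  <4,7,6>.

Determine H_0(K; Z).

Take the total order 0 < 1 < 2 < 3 < 4 < 5 < 6 < 7 on the vertex set. Then K (dimension 2) consists of the simplices:

  0-simplices (8): [0], [1], [2], [3], [4], [5], [6], [7]
  1-simplices (24): (24 of them)
  2-simplices (16): [0,2,4], [0,2,6], [0,3,5], [0,3,7], [0,4,5], [0,6,7], [1,2,5], [1,2,7], [1,4,5], [1,4,7], [2,3,4], [2,3,7], [2,5,6], [3,4,6], [3,5,6], [4,6,7]

giving chain groups C_0 ≅ Z^8, C_1 ≅ Z^24, C_2 ≅ Z^16.

∂_1: C_1 → C_0 is given by ∂[p,q] = [q] − [p]. For instance
  ∂[3,4] = [4] − [3].
This gives a 8×24 integer matrix of rank 7; reducing to Smith normal form yields diagonal entries (1,1,1,1,1,1,1).

The boundary map ∂_2: C_2 → C_1 sends each 2-simplex [p,q,r] to [q,r] − [p,r] + [p,q]. For instance
  ∂[3,5,6] = [5,6] − [3,6] + [3,5],
  ∂[0,6,7] = [6,7] − [0,7] + [0,6].
As a 24×16 matrix over Z this has rank 15, with invariant factors (1,1,1,1,1,1,1,1,1,1,1,1,1,1,1).

Now H_k = ker ∂_k / im ∂_{k+1}, so:

  H_0: rank C_0 − rank ∂_1 = 8 − 7 = 1, and the invariant factors of ∂_1 are all 1, so H_0 = Z.

H_0 ≅ Z.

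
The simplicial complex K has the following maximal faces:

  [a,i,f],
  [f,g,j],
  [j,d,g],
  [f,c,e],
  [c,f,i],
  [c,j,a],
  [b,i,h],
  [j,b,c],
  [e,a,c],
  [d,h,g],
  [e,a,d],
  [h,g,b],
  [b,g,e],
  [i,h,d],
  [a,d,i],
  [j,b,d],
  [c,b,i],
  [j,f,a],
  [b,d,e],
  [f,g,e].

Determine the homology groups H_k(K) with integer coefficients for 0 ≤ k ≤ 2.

K has 10 vertices, 30 edges, 20 triangles.
rank ∂_0 = 0, rank ∂_1 = 9 ⇒ b_0 = 10 − 0 − 9 = 1; all invariant factors of ∂_1 are 1 so no torsion. So H_0 ≅ Z.
rank ∂_1 = 9, rank ∂_2 = 20 ⇒ b_1 = 30 − 9 − 20 = 1; ∂_2 has invariant factor(s) [2] giving torsion. So H_1 ≅ Z ⊕ Z/2.
rank ∂_2 = 20, rank ∂_3 = 0 ⇒ b_2 = 20 − 20 − 0 = 0. So H_2 ≅ 0.

H_0 ≅ Z,  H_1 ≅ Z ⊕ Z/2,  H_2 = 0.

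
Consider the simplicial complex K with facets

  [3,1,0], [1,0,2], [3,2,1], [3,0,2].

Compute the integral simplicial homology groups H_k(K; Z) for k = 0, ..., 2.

We work with the vertex ordering 0 < 1 < 2 < 3. The simplices of K, each written with vertices in increasing order, are:

  0-simplices (4): [0], [1], [2], [3]
  1-simplices (6): [0,1], [0,2], [0,3], [1,2], [1,3], [2,3]
  2-simplices (4): [0,1,2], [0,1,3], [0,2,3], [1,2,3]

Hence C_0 ≅ Z^4, C_1 ≅ Z^6, C_2 ≅ Z^4.

Boundary ∂_1: C_1 → C_0 is given by ∂[p,q] = [q] − [p]. For instance
  ∂[0,3] = [3] − [0].
As a 4×6 matrix over Z this has rank 3, with invariant factors (1,1,1).

Boundary ∂_2: C_2 → C_1 acts by ∂[p,q,r] = [q,r] − [p,r] + [p,q]. For instance
  ∂[1,2,3] = [2,3] − [1,3] + [1,2],
  ∂[0,1,3] = [1,3] − [0,3] + [0,1].
This gives a 6×4 integer matrix of rank 3; reducing to Smith normal form yields diagonal entries (1,1,1).

Reading off H_k = ker ∂_k / im ∂_{k+1}:

  H_0: rank C_0 − rank ∂_1 = 4 − 3 = 1, and the invariant factors of ∂_1 are all 1, so H_0 ≅ Z.
  H_1: rank ker ∂_1 − rank ∂_2 = (6 − 3) − 3 = 0, and the invariant factors of ∂_2 are all 1, so H_1 ≅ 0.
  H_2: rank ker ∂_2 − rank ∂_3 = (4 − 3) − 0 = 1, and there is no ∂_3, so H_2 ≅ Z.

(K is a triangulation of the 2-sphere S^2.)

H_0 = Z,  H_1 = 0,  H_2 = Z.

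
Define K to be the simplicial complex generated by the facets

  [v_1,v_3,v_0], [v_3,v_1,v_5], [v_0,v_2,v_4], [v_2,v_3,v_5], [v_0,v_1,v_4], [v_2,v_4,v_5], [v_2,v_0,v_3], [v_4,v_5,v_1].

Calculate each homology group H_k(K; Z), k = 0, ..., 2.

Fix the vertex order v_0 < v_1 < v_2 < v_3 < v_4 < v_5 and write every simplex with vertices in increasing order. Then dim K = 2 and the simplices of K are:

  0-simplices (6): [v_0], [v_1], [v_2], [v_3], [v_4], [v_5]
  1-simplices (12): [v_0,v_1], [v_0,v_2], [v_0,v_3], [v_0,v_4], [v_1,v_3], [v_1,v_4], [v_1,v_5], [v_2,v_3], [v_2,v_4], [v_2,v_5], [v_3,v_5], [v_4,v_5]
  2-simplices (8): [v_0,v_1,v_3], [v_0,v_1,v_4], [v_0,v_2,v_3], [v_0,v_2,v_4], [v_1,v_3,v_5], [v_1,v_4,v_5], [v_2,v_3,v_5], [v_2,v_4,v_5]

giving chain groups C_0 ≅ Z^6, C_1 ≅ Z^12, C_2 ≅ Z^8.

Boundary ∂_1: C_1 → C_0 maps an edge to its endpoints' difference, ∂[p,q] = q − p.
This gives a 6×12 integer matrix of rank 5; reducing to Smith normal form yields diagonal entries (1,1,1,1,1).

Boundary ∂_2: C_2 → C_1 sends each 2-simplex [p,q,r] to [q,r] − [p,r] + [p,q]. For instance
  ∂[v_0,v_1,v_3] = [v_1,v_3] − [v_0,v_3] + [v_0,v_1],
  ∂[v_0,v_2,v_4] = [v_2,v_4] − [v_0,v_4] + [v_0,v_2].
The resulting 12×8 matrix has rank 7, and its Smith normal form has invariant factors (1,1,1,1,1,1,1).

Reading off H_k = ker ∂_k / im ∂_{k+1}:

  H_0: rank C_0 − rank ∂_1 = 6 − 5 = 1, and the invariant factors of ∂_1 are all 1, so H_0 ≅ Z.
  H_1: rank ker ∂_1 − rank ∂_2 = (12 − 5) − 7 = 0, and the invariant factors of ∂_2 are all 1, so H_1 ≅ 0.
  H_2: rank ker ∂_2 − rank ∂_3 = (8 − 7) − 0 = 1, and there is no ∂_3, so H_2 ≅ Z.

As a check, the Euler characteristic is 6 − 12 + 8 = 2, which agrees with 1 − 0 + 1 = 2.

H_0 ≅ Z,  H_1 = 0,  H_2 ≅ Z.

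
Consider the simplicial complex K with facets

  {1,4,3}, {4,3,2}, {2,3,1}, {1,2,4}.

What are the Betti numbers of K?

b_0 = 1, b_1 = 0, b_2 = 1.

K has 4 vertices, 6 edges, 4 triangles.
rank ∂_0 = 0, rank ∂_1 = 3 ⇒ b_0 = 4 − 0 − 3 = 1; all invariant factors of ∂_1 are 1 so no torsion. So H_0 = Z.
rank ∂_1 = 3, rank ∂_2 = 3 ⇒ b_1 = 6 − 3 − 3 = 0; all invariant factors of ∂_2 are 1 so no torsion. So H_1 = 0.
rank ∂_2 = 3, rank ∂_3 = 0 ⇒ b_2 = 4 − 3 − 0 = 1. So H_2 = Z.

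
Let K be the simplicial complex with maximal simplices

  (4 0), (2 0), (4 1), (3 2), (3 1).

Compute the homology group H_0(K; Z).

H_0 = Z.

Take the total order 0 < 1 < 2 < 3 < 4 on the vertex set. Then K (dimension 1) consists of the simplices:

  0-simplices (5): [0], [1], [2], [3], [4]
  1-simplices (5): [0,2], [0,4], [1,3], [1,4], [2,3]

giving chain groups C_0 ≅ Z^5, C_1 ≅ Z^5.

Boundary ∂_1: C_1 → C_0 sends each edge [p,q] (with p < q) to q − p.
The resulting 5×5 matrix has rank 4, and its Smith normal form has invariant factors (1,1,1,1).

Computing H_k = (kernel of ∂_k) / (image of ∂_{k+1}):

  H_0: rank C_0 − rank ∂_1 = 5 − 4 = 1, and the invariant factors of ∂_1 are all 1, so H_0 ≅ Z.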